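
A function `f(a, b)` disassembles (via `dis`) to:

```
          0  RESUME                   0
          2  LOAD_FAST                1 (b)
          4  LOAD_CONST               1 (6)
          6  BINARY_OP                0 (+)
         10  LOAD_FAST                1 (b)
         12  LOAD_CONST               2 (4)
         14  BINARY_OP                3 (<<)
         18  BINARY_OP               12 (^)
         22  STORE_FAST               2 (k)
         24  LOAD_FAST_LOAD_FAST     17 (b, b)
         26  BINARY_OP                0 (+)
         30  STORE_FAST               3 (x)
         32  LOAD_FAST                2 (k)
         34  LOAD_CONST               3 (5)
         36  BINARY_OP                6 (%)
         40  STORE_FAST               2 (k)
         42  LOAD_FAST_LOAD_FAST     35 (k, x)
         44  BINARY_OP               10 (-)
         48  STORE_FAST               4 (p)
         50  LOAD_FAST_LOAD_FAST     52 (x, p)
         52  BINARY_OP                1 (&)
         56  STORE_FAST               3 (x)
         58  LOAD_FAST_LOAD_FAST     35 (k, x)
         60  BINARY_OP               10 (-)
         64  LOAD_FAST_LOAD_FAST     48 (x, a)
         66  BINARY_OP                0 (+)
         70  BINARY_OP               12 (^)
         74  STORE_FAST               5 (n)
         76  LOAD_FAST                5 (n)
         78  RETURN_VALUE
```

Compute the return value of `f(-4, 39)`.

LOAD_FAST b → push 39. Stack: [39]
LOAD_CONST → push 6. Stack: [39, 6]
BINARY_OP + → 39 + 6 = 45. Stack: [45]
LOAD_FAST b → push 39. Stack: [45, 39]
LOAD_CONST → push 4. Stack: [45, 39, 4]
BINARY_OP << → 39 << 4 = 624. Stack: [45, 624]
BINARY_OP ^ → 45 ^ 624 = 605. Stack: [605]
STORE_FAST k → k=605. Stack: []
LOAD_FAST_LOAD_FAST b,b → push 39,39. Stack: [39, 39]
BINARY_OP + → 39 + 39 = 78. Stack: [78]
STORE_FAST x → x=78. Stack: []
LOAD_FAST k → push 605. Stack: [605]
LOAD_CONST → push 5. Stack: [605, 5]
BINARY_OP % → 605 % 5 = 0. Stack: [0]
STORE_FAST k → k=0. Stack: []
LOAD_FAST_LOAD_FAST k,x → push 0,78. Stack: [0, 78]
BINARY_OP - → 0 - 78 = -78. Stack: [-78]
STORE_FAST p → p=-78. Stack: []
LOAD_FAST_LOAD_FAST x,p → push 78,-78. Stack: [78, -78]
BINARY_OP & → 78 & -78 = 2. Stack: [2]
STORE_FAST x → x=2. Stack: []
LOAD_FAST_LOAD_FAST k,x → push 0,2. Stack: [0, 2]
BINARY_OP - → 0 - 2 = -2. Stack: [-2]
LOAD_FAST_LOAD_FAST x,a → push 2,-4. Stack: [-2, 2, -4]
BINARY_OP + → 2 + -4 = -2. Stack: [-2, -2]
BINARY_OP ^ → -2 ^ -2 = 0. Stack: [0]
STORE_FAST n → n=0. Stack: []
LOAD_FAST n → push 0. Stack: [0]
RETURN_VALUE → return 0.

0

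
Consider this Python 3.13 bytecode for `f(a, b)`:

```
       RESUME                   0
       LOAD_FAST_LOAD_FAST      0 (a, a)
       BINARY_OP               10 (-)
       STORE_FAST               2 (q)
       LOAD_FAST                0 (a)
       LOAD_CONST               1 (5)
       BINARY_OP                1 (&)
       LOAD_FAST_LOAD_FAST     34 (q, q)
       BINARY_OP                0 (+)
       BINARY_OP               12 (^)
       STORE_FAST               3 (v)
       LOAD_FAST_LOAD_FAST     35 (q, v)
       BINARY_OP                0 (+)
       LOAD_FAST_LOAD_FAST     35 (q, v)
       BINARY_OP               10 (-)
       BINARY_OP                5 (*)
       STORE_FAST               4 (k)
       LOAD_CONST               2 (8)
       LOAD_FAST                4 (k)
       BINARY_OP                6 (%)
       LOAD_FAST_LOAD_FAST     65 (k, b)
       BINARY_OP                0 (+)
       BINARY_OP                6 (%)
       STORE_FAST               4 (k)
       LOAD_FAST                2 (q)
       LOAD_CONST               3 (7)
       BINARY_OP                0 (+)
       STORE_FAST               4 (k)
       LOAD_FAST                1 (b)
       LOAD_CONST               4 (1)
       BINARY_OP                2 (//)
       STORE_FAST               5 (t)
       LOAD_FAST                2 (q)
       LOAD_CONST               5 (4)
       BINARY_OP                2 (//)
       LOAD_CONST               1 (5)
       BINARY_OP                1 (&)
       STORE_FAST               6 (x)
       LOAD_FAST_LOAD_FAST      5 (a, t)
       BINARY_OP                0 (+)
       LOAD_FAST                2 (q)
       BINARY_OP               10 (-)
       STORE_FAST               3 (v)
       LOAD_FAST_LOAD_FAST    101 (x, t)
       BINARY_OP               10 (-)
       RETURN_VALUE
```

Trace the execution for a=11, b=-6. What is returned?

LOAD_FAST_LOAD_FAST a,a → push 11,11. Stack: [11, 11]
BINARY_OP - → 11 - 11 = 0. Stack: [0]
STORE_FAST q → q=0. Stack: []
LOAD_FAST a → push 11. Stack: [11]
LOAD_CONST → push 5. Stack: [11, 5]
BINARY_OP & → 11 & 5 = 1. Stack: [1]
LOAD_FAST_LOAD_FAST q,q → push 0,0. Stack: [1, 0, 0]
BINARY_OP + → 0 + 0 = 0. Stack: [1, 0]
BINARY_OP ^ → 1 ^ 0 = 1. Stack: [1]
STORE_FAST v → v=1. Stack: []
LOAD_FAST_LOAD_FAST q,v → push 0,1. Stack: [0, 1]
BINARY_OP + → 0 + 1 = 1. Stack: [1]
LOAD_FAST_LOAD_FAST q,v → push 0,1. Stack: [1, 0, 1]
BINARY_OP - → 0 - 1 = -1. Stack: [1, -1]
BINARY_OP * → 1 * -1 = -1. Stack: [-1]
STORE_FAST k → k=-1. Stack: []
LOAD_CONST → push 8. Stack: [8]
LOAD_FAST k → push -1. Stack: [8, -1]
BINARY_OP % → 8 % -1 = 0. Stack: [0]
LOAD_FAST_LOAD_FAST k,b → push -1,-6. Stack: [0, -1, -6]
BINARY_OP + → -1 + -6 = -7. Stack: [0, -7]
BINARY_OP % → 0 % -7 = 0. Stack: [0]
STORE_FAST k → k=0. Stack: []
LOAD_FAST q → push 0. Stack: [0]
LOAD_CONST → push 7. Stack: [0, 7]
BINARY_OP + → 0 + 7 = 7. Stack: [7]
STORE_FAST k → k=7. Stack: []
LOAD_FAST b → push -6. Stack: [-6]
LOAD_CONST → push 1. Stack: [-6, 1]
BINARY_OP // → -6 // 1 = -6. Stack: [-6]
STORE_FAST t → t=-6. Stack: []
LOAD_FAST q → push 0. Stack: [0]
LOAD_CONST → push 4. Stack: [0, 4]
BINARY_OP // → 0 // 4 = 0. Stack: [0]
LOAD_CONST → push 5. Stack: [0, 5]
BINARY_OP & → 0 & 5 = 0. Stack: [0]
STORE_FAST x → x=0. Stack: []
LOAD_FAST_LOAD_FAST a,t → push 11,-6. Stack: [11, -6]
BINARY_OP + → 11 + -6 = 5. Stack: [5]
LOAD_FAST q → push 0. Stack: [5, 0]
BINARY_OP - → 5 - 0 = 5. Stack: [5]
STORE_FAST v → v=5. Stack: []
LOAD_FAST_LOAD_FAST x,t → push 0,-6. Stack: [0, -6]
BINARY_OP - → 0 - -6 = 6. Stack: [6]
RETURN_VALUE → return 6.

6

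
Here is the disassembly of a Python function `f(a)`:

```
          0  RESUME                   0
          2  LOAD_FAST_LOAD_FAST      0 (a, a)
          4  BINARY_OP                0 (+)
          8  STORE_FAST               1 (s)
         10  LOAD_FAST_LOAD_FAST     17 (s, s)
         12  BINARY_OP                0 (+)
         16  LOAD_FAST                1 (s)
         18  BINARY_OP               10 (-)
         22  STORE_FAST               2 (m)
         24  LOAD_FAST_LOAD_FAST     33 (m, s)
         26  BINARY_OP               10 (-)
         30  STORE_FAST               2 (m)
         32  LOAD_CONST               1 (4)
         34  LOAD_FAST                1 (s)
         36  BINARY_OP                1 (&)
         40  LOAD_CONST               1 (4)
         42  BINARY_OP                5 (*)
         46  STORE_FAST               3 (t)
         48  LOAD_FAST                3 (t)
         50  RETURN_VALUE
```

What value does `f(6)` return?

LOAD_FAST_LOAD_FAST a,a → push 6,6. Stack: [6, 6]
BINARY_OP + → 6 + 6 = 12. Stack: [12]
STORE_FAST s → s=12. Stack: []
LOAD_FAST_LOAD_FAST s,s → push 12,12. Stack: [12, 12]
BINARY_OP + → 12 + 12 = 24. Stack: [24]
LOAD_FAST s → push 12. Stack: [24, 12]
BINARY_OP - → 24 - 12 = 12. Stack: [12]
STORE_FAST m → m=12. Stack: []
LOAD_FAST_LOAD_FAST m,s → push 12,12. Stack: [12, 12]
BINARY_OP - → 12 - 12 = 0. Stack: [0]
STORE_FAST m → m=0. Stack: []
LOAD_CONST → push 4. Stack: [4]
LOAD_FAST s → push 12. Stack: [4, 12]
BINARY_OP & → 4 & 12 = 4. Stack: [4]
LOAD_CONST → push 4. Stack: [4, 4]
BINARY_OP * → 4 * 4 = 16. Stack: [16]
STORE_FAST t → t=16. Stack: []
LOAD_FAST t → push 16. Stack: [16]
RETURN_VALUE → return 16.

16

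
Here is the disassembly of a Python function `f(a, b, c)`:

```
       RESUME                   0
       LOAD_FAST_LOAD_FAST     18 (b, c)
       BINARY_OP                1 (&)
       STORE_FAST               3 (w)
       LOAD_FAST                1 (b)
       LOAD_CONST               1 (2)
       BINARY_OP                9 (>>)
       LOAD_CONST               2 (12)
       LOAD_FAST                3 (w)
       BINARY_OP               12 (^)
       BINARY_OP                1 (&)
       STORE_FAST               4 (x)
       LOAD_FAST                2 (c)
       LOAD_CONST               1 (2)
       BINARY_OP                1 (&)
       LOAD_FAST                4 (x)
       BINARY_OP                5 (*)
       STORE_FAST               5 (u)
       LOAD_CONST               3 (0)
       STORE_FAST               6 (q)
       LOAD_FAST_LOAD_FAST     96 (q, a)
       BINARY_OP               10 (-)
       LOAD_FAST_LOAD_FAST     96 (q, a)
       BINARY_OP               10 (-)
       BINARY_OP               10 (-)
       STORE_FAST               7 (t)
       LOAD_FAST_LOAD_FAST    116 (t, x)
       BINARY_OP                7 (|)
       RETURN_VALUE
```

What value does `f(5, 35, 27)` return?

8

LOAD_FAST_LOAD_FAST b,c → push 35,27. Stack: [35, 27]
BINARY_OP & → 35 & 27 = 3. Stack: [3]
STORE_FAST w → w=3. Stack: []
LOAD_FAST b → push 35. Stack: [35]
LOAD_CONST → push 2. Stack: [35, 2]
BINARY_OP >> → 35 >> 2 = 8. Stack: [8]
LOAD_CONST → push 12. Stack: [8, 12]
LOAD_FAST w → push 3. Stack: [8, 12, 3]
BINARY_OP ^ → 12 ^ 3 = 15. Stack: [8, 15]
BINARY_OP & → 8 & 15 = 8. Stack: [8]
STORE_FAST x → x=8. Stack: []
LOAD_FAST c → push 27. Stack: [27]
LOAD_CONST → push 2. Stack: [27, 2]
BINARY_OP & → 27 & 2 = 2. Stack: [2]
LOAD_FAST x → push 8. Stack: [2, 8]
BINARY_OP * → 2 * 8 = 16. Stack: [16]
STORE_FAST u → u=16. Stack: []
LOAD_CONST → push 0. Stack: [0]
STORE_FAST q → q=0. Stack: []
LOAD_FAST_LOAD_FAST q,a → push 0,5. Stack: [0, 5]
BINARY_OP - → 0 - 5 = -5. Stack: [-5]
LOAD_FAST_LOAD_FAST q,a → push 0,5. Stack: [-5, 0, 5]
BINARY_OP - → 0 - 5 = -5. Stack: [-5, -5]
BINARY_OP - → -5 - -5 = 0. Stack: [0]
STORE_FAST t → t=0. Stack: []
LOAD_FAST_LOAD_FAST t,x → push 0,8. Stack: [0, 8]
BINARY_OP | → 0 | 8 = 8. Stack: [8]
RETURN_VALUE → return 8.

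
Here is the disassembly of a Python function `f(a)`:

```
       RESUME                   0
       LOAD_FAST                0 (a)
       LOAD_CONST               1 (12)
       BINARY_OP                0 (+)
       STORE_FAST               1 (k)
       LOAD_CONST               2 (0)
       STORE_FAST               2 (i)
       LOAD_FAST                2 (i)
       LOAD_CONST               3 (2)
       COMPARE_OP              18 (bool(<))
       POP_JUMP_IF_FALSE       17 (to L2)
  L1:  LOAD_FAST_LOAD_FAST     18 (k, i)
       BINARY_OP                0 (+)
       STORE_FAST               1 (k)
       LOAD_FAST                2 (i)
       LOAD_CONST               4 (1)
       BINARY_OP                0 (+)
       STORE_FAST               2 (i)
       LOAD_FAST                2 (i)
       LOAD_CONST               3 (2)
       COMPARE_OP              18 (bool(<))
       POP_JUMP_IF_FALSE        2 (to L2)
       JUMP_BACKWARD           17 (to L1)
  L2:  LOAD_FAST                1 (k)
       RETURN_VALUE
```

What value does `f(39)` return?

LOAD_FAST a → push 39. Stack: [39]
LOAD_CONST → push 12. Stack: [39, 12]
BINARY_OP + → 39 + 12 = 51. Stack: [51]
STORE_FAST k → k=51. Stack: []
LOAD_CONST → push 0. Stack: [0]
STORE_FAST i → i=0. Stack: []
LOAD_FAST i → push 0. Stack: [0]
LOAD_CONST → push 2. Stack: [0, 2]
COMPARE_OP bool(<) → 0 vs 2 = True. Stack: [True]
POP_JUMP_IF_FALSE → pop True; no jump. Stack: []
LOAD_FAST_LOAD_FAST k,i → push 51,0. Stack: [51, 0]
BINARY_OP + → 51 + 0 = 51. Stack: [51]
STORE_FAST k → k=51. Stack: []
LOAD_FAST i → push 0. Stack: [0]
LOAD_CONST → push 1. Stack: [0, 1]
BINARY_OP + → 0 + 1 = 1. Stack: [1]
STORE_FAST i → i=1. Stack: []
LOAD_FAST i → push 1. Stack: [1]
LOAD_CONST → push 2. Stack: [1, 2]
COMPARE_OP bool(<) → 1 vs 2 = True. Stack: [True]
POP_JUMP_IF_FALSE → pop True; no jump. Stack: []
LOAD_FAST_LOAD_FAST k,i → push 51,1. Stack: [51, 1]
BINARY_OP + → 51 + 1 = 52. Stack: [52]
STORE_FAST k → k=52. Stack: []
LOAD_FAST i → push 1. Stack: [1]
LOAD_CONST → push 1. Stack: [1, 1]
BINARY_OP + → 1 + 1 = 2. Stack: [2]
STORE_FAST i → i=2. Stack: []
LOAD_FAST i → push 2. Stack: [2]
LOAD_CONST → push 2. Stack: [2, 2]
COMPARE_OP bool(<) → 2 vs 2 = False. Stack: [False]
POP_JUMP_IF_FALSE → pop False; jump. Stack: []
LOAD_FAST k → push 52. Stack: [52]
RETURN_VALUE → return 52.

52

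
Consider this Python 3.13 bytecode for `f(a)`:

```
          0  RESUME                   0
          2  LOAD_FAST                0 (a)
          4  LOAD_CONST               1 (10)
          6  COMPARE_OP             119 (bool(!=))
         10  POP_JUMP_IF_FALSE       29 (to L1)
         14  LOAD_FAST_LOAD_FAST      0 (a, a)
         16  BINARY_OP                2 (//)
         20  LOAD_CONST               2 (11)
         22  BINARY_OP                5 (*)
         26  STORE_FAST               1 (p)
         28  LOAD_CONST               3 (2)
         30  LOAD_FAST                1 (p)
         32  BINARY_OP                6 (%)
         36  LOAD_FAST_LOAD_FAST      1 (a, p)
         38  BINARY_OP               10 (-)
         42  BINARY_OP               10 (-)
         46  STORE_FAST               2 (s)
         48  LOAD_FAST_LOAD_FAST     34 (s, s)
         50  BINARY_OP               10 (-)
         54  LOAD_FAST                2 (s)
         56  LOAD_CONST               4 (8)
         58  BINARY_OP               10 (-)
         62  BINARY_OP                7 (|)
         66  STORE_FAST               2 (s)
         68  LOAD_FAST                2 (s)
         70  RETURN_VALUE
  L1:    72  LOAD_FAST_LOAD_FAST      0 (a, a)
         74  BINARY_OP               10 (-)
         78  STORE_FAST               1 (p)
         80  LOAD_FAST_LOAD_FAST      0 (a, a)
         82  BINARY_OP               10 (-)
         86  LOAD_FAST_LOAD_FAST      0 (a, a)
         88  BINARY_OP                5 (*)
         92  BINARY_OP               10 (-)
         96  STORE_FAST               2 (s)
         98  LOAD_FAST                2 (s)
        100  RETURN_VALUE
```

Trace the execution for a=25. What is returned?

-20

LOAD_FAST a → push 25. Stack: [25]
LOAD_CONST → push 10. Stack: [25, 10]
COMPARE_OP bool(!=) → 25 vs 10 = True. Stack: [True]
POP_JUMP_IF_FALSE → pop True; no jump. Stack: []
LOAD_FAST_LOAD_FAST a,a → push 25,25. Stack: [25, 25]
BINARY_OP // → 25 // 25 = 1. Stack: [1]
LOAD_CONST → push 11. Stack: [1, 11]
BINARY_OP * → 1 * 11 = 11. Stack: [11]
STORE_FAST p → p=11. Stack: []
LOAD_CONST → push 2. Stack: [2]
LOAD_FAST p → push 11. Stack: [2, 11]
BINARY_OP % → 2 % 11 = 2. Stack: [2]
LOAD_FAST_LOAD_FAST a,p → push 25,11. Stack: [2, 25, 11]
BINARY_OP - → 25 - 11 = 14. Stack: [2, 14]
BINARY_OP - → 2 - 14 = -12. Stack: [-12]
STORE_FAST s → s=-12. Stack: []
LOAD_FAST_LOAD_FAST s,s → push -12,-12. Stack: [-12, -12]
BINARY_OP - → -12 - -12 = 0. Stack: [0]
LOAD_FAST s → push -12. Stack: [0, -12]
LOAD_CONST → push 8. Stack: [0, -12, 8]
BINARY_OP - → -12 - 8 = -20. Stack: [0, -20]
BINARY_OP | → 0 | -20 = -20. Stack: [-20]
STORE_FAST s → s=-20. Stack: []
LOAD_FAST s → push -20. Stack: [-20]
RETURN_VALUE → return -20.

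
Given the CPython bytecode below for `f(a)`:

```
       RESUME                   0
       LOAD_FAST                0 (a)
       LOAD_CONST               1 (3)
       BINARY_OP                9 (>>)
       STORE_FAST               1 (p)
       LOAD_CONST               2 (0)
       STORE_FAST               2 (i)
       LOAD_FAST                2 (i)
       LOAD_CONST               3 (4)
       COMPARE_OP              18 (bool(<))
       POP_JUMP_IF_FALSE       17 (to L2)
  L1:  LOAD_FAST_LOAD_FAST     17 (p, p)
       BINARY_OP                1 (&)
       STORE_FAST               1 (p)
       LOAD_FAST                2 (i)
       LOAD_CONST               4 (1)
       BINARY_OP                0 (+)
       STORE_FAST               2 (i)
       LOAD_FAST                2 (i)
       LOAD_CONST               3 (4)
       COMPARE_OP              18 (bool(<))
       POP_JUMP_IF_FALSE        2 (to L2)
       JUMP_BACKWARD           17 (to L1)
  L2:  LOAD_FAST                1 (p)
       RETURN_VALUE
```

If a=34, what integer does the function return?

4

LOAD_FAST a → push 34. Stack: [34]
LOAD_CONST → push 3. Stack: [34, 3]
BINARY_OP >> → 34 >> 3 = 4. Stack: [4]
STORE_FAST p → p=4. Stack: []
LOAD_CONST → push 0. Stack: [0]
STORE_FAST i → i=0. Stack: []
LOAD_FAST i → push 0. Stack: [0]
LOAD_CONST → push 4. Stack: [0, 4]
COMPARE_OP bool(<) → 0 vs 4 = True. Stack: [True]
POP_JUMP_IF_FALSE → pop True; no jump. Stack: []
LOAD_FAST_LOAD_FAST p,p → push 4,4. Stack: [4, 4]
BINARY_OP & → 4 & 4 = 4. Stack: [4]
STORE_FAST p → p=4. Stack: []
LOAD_FAST i → push 0. Stack: [0]
LOAD_CONST → push 1. Stack: [0, 1]
BINARY_OP + → 0 + 1 = 1. Stack: [1]
STORE_FAST i → i=1. Stack: []
LOAD_FAST i → push 1. Stack: [1]
LOAD_CONST → push 4. Stack: [1, 4]
COMPARE_OP bool(<) → 1 vs 4 = True. Stack: [True]
POP_JUMP_IF_FALSE → pop True; no jump. Stack: []
LOAD_FAST_LOAD_FAST p,p → push 4,4. Stack: [4, 4]
BINARY_OP & → 4 & 4 = 4. Stack: [4]
STORE_FAST p → p=4. Stack: []
LOAD_FAST i → push 1. Stack: [1]
LOAD_CONST → push 1. Stack: [1, 1]
BINARY_OP + → 1 + 1 = 2. Stack: [2]
STORE_FAST i → i=2. Stack: []
LOAD_FAST i → push 2. Stack: [2]
LOAD_CONST → push 4. Stack: [2, 4]
COMPARE_OP bool(<) → 2 vs 4 = True. Stack: [True]
POP_JUMP_IF_FALSE → pop True; no jump. Stack: []
LOAD_FAST_LOAD_FAST p,p → push 4,4. Stack: [4, 4]
BINARY_OP & → 4 & 4 = 4. Stack: [4]
STORE_FAST p → p=4. Stack: []
LOAD_FAST i → push 2. Stack: [2]
LOAD_CONST → push 1. Stack: [2, 1]
BINARY_OP + → 2 + 1 = 3. Stack: [3]
STORE_FAST i → i=3. Stack: []
LOAD_FAST i → push 3. Stack: [3]
LOAD_CONST → push 4. Stack: [3, 4]
COMPARE_OP bool(<) → 3 vs 4 = True. Stack: [True]
POP_JUMP_IF_FALSE → pop True; no jump. Stack: []
LOAD_FAST_LOAD_FAST p,p → push 4,4. Stack: [4, 4]
BINARY_OP & → 4 & 4 = 4. Stack: [4]
STORE_FAST p → p=4. Stack: []
LOAD_FAST i → push 3. Stack: [3]
LOAD_CONST → push 1. Stack: [3, 1]
BINARY_OP + → 3 + 1 = 4. Stack: [4]
STORE_FAST i → i=4. Stack: []
LOAD_FAST i → push 4. Stack: [4]
LOAD_CONST → push 4. Stack: [4, 4]
COMPARE_OP bool(<) → 4 vs 4 = False. Stack: [False]
POP_JUMP_IF_FALSE → pop False; jump. Stack: []
LOAD_FAST p → push 4. Stack: [4]
RETURN_VALUE → return 4.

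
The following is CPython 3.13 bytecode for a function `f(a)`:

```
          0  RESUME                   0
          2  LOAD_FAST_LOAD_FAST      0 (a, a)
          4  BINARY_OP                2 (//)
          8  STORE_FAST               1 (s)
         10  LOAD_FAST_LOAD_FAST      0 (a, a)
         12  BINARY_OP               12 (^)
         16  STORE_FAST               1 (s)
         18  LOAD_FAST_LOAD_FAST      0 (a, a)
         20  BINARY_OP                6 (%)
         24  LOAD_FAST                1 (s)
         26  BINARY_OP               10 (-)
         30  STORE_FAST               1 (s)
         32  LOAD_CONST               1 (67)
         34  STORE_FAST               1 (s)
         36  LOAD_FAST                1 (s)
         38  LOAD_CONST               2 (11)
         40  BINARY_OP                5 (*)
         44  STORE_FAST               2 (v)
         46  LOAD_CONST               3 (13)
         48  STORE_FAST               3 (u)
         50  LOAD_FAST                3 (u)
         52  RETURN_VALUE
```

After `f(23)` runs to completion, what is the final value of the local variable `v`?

737

LOAD_FAST_LOAD_FAST a,a → push 23,23. Stack: [23, 23]
BINARY_OP // → 23 // 23 = 1. Stack: [1]
STORE_FAST s → s=1. Stack: []
LOAD_FAST_LOAD_FAST a,a → push 23,23. Stack: [23, 23]
BINARY_OP ^ → 23 ^ 23 = 0. Stack: [0]
STORE_FAST s → s=0. Stack: []
LOAD_FAST_LOAD_FAST a,a → push 23,23. Stack: [23, 23]
BINARY_OP % → 23 % 23 = 0. Stack: [0]
LOAD_FAST s → push 0. Stack: [0, 0]
BINARY_OP - → 0 - 0 = 0. Stack: [0]
STORE_FAST s → s=0. Stack: []
LOAD_CONST → push 67. Stack: [67]
STORE_FAST s → s=67. Stack: []
LOAD_FAST s → push 67. Stack: [67]
LOAD_CONST → push 11. Stack: [67, 11]
BINARY_OP * → 67 * 11 = 737. Stack: [737]
STORE_FAST v → v=737. Stack: []
LOAD_CONST → push 13. Stack: [13]
STORE_FAST u → u=13. Stack: []
LOAD_FAST u → push 13. Stack: [13]
RETURN_VALUE → return 13.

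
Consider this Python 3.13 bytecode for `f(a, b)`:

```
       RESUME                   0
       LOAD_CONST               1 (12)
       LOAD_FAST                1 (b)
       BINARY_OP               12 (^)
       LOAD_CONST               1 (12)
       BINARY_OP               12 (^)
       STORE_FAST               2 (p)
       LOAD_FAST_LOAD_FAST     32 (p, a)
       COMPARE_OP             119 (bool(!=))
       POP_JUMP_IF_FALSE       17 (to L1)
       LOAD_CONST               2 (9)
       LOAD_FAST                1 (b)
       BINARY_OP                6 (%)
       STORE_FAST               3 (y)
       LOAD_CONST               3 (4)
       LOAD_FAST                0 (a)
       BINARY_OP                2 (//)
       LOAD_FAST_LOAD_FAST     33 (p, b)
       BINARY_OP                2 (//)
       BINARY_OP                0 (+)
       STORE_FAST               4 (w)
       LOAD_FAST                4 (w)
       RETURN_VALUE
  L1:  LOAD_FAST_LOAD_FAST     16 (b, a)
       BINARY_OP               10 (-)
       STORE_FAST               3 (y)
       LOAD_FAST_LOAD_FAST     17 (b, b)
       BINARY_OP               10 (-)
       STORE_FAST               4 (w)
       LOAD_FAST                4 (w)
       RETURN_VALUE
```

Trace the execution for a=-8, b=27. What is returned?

0

LOAD_CONST → push 12. Stack: [12]
LOAD_FAST b → push 27. Stack: [12, 27]
BINARY_OP ^ → 12 ^ 27 = 23. Stack: [23]
LOAD_CONST → push 12. Stack: [23, 12]
BINARY_OP ^ → 23 ^ 12 = 27. Stack: [27]
STORE_FAST p → p=27. Stack: []
LOAD_FAST_LOAD_FAST p,a → push 27,-8. Stack: [27, -8]
COMPARE_OP bool(!=) → 27 vs -8 = True. Stack: [True]
POP_JUMP_IF_FALSE → pop True; no jump. Stack: []
LOAD_CONST → push 9. Stack: [9]
LOAD_FAST b → push 27. Stack: [9, 27]
BINARY_OP % → 9 % 27 = 9. Stack: [9]
STORE_FAST y → y=9. Stack: []
LOAD_CONST → push 4. Stack: [4]
LOAD_FAST a → push -8. Stack: [4, -8]
BINARY_OP // → 4 // -8 = -1. Stack: [-1]
LOAD_FAST_LOAD_FAST p,b → push 27,27. Stack: [-1, 27, 27]
BINARY_OP // → 27 // 27 = 1. Stack: [-1, 1]
BINARY_OP + → -1 + 1 = 0. Stack: [0]
STORE_FAST w → w=0. Stack: []
LOAD_FAST w → push 0. Stack: [0]
RETURN_VALUE → return 0.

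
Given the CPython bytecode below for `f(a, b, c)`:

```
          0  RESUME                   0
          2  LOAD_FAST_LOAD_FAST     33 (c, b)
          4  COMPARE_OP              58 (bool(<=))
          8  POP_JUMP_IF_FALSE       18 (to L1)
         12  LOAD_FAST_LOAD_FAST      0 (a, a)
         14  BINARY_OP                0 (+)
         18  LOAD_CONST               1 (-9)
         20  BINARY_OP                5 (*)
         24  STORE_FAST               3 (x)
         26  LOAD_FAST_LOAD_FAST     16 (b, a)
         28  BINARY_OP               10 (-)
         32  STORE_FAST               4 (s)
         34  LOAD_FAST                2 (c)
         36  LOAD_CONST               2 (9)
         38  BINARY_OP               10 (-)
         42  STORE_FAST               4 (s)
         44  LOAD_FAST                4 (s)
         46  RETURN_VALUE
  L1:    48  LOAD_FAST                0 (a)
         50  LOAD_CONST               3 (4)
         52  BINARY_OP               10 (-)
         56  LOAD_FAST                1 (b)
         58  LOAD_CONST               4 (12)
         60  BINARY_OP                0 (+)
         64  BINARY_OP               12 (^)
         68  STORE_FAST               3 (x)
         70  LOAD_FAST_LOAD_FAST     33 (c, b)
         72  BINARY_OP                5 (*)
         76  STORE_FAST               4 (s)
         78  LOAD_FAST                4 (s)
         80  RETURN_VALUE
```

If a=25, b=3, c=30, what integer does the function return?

90

LOAD_FAST_LOAD_FAST c,b → push 30,3. Stack: [30, 3]
COMPARE_OP bool(<=) → 30 vs 3 = False. Stack: [False]
POP_JUMP_IF_FALSE → pop False; jump. Stack: []
LOAD_FAST a → push 25. Stack: [25]
LOAD_CONST → push 4. Stack: [25, 4]
BINARY_OP - → 25 - 4 = 21. Stack: [21]
LOAD_FAST b → push 3. Stack: [21, 3]
LOAD_CONST → push 12. Stack: [21, 3, 12]
BINARY_OP + → 3 + 12 = 15. Stack: [21, 15]
BINARY_OP ^ → 21 ^ 15 = 26. Stack: [26]
STORE_FAST x → x=26. Stack: []
LOAD_FAST_LOAD_FAST c,b → push 30,3. Stack: [30, 3]
BINARY_OP * → 30 * 3 = 90. Stack: [90]
STORE_FAST s → s=90. Stack: []
LOAD_FAST s → push 90. Stack: [90]
RETURN_VALUE → return 90.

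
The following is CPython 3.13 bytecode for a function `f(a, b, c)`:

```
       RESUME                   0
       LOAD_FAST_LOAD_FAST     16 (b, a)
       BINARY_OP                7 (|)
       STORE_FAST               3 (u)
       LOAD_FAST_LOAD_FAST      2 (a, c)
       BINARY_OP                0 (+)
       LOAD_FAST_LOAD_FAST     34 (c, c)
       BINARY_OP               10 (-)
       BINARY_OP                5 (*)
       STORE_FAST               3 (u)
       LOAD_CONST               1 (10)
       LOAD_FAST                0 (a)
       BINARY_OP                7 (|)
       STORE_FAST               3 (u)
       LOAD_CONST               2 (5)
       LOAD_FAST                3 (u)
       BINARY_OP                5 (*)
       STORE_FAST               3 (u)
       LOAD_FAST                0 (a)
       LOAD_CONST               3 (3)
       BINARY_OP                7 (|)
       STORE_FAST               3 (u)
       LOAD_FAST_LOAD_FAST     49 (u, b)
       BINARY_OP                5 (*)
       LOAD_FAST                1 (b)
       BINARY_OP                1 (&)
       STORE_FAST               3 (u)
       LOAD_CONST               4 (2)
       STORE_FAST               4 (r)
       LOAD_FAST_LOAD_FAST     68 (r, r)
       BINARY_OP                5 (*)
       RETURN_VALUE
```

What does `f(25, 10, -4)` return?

LOAD_FAST_LOAD_FAST b,a → push 10,25. Stack: [10, 25]
BINARY_OP | → 10 | 25 = 27. Stack: [27]
STORE_FAST u → u=27. Stack: []
LOAD_FAST_LOAD_FAST a,c → push 25,-4. Stack: [25, -4]
BINARY_OP + → 25 + -4 = 21. Stack: [21]
LOAD_FAST_LOAD_FAST c,c → push -4,-4. Stack: [21, -4, -4]
BINARY_OP - → -4 - -4 = 0. Stack: [21, 0]
BINARY_OP * → 21 * 0 = 0. Stack: [0]
STORE_FAST u → u=0. Stack: []
LOAD_CONST → push 10. Stack: [10]
LOAD_FAST a → push 25. Stack: [10, 25]
BINARY_OP | → 10 | 25 = 27. Stack: [27]
STORE_FAST u → u=27. Stack: []
LOAD_CONST → push 5. Stack: [5]
LOAD_FAST u → push 27. Stack: [5, 27]
BINARY_OP * → 5 * 27 = 135. Stack: [135]
STORE_FAST u → u=135. Stack: []
LOAD_FAST a → push 25. Stack: [25]
LOAD_CONST → push 3. Stack: [25, 3]
BINARY_OP | → 25 | 3 = 27. Stack: [27]
STORE_FAST u → u=27. Stack: []
LOAD_FAST_LOAD_FAST u,b → push 27,10. Stack: [27, 10]
BINARY_OP * → 27 * 10 = 270. Stack: [270]
LOAD_FAST b → push 10. Stack: [270, 10]
BINARY_OP & → 270 & 10 = 10. Stack: [10]
STORE_FAST u → u=10. Stack: []
LOAD_CONST → push 2. Stack: [2]
STORE_FAST r → r=2. Stack: []
LOAD_FAST_LOAD_FAST r,r → push 2,2. Stack: [2, 2]
BINARY_OP * → 2 * 2 = 4. Stack: [4]
RETURN_VALUE → return 4.

4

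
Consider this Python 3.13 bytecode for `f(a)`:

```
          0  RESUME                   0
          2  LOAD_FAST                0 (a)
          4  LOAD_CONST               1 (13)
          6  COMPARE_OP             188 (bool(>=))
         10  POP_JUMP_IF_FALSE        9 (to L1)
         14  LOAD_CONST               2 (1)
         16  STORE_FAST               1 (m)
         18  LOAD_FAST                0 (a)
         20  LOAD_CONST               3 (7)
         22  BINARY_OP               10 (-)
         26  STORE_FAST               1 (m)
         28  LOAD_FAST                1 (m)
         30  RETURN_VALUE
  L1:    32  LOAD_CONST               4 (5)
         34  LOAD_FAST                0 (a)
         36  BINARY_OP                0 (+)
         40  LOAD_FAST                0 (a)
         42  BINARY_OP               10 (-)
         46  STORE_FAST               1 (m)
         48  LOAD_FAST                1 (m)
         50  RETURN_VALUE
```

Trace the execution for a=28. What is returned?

21

LOAD_FAST a → push 28. Stack: [28]
LOAD_CONST → push 13. Stack: [28, 13]
COMPARE_OP bool(>=) → 28 vs 13 = True. Stack: [True]
POP_JUMP_IF_FALSE → pop True; no jump. Stack: []
LOAD_CONST → push 1. Stack: [1]
STORE_FAST m → m=1. Stack: []
LOAD_FAST a → push 28. Stack: [28]
LOAD_CONST → push 7. Stack: [28, 7]
BINARY_OP - → 28 - 7 = 21. Stack: [21]
STORE_FAST m → m=21. Stack: []
LOAD_FAST m → push 21. Stack: [21]
RETURN_VALUE → return 21.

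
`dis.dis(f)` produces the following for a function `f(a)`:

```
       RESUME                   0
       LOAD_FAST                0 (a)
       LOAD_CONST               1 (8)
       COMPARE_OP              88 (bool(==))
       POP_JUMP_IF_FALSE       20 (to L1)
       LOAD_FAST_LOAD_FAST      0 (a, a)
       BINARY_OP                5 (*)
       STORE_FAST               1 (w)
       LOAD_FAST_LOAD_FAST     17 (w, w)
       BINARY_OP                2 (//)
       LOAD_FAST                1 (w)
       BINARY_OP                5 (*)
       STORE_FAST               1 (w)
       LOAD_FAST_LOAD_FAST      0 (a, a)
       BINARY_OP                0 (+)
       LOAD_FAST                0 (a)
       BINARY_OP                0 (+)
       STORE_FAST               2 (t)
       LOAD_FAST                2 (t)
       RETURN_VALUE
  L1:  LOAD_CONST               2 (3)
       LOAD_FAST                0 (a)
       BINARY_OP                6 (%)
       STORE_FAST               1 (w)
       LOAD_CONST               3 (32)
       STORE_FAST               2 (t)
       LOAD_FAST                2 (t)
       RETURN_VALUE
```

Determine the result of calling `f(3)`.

32

LOAD_FAST a → push 3. Stack: [3]
LOAD_CONST → push 8. Stack: [3, 8]
COMPARE_OP bool(==) → 3 vs 8 = False. Stack: [False]
POP_JUMP_IF_FALSE → pop False; jump. Stack: []
LOAD_CONST → push 3. Stack: [3]
LOAD_FAST a → push 3. Stack: [3, 3]
BINARY_OP % → 3 % 3 = 0. Stack: [0]
STORE_FAST w → w=0. Stack: []
LOAD_CONST → push 32. Stack: [32]
STORE_FAST t → t=32. Stack: []
LOAD_FAST t → push 32. Stack: [32]
RETURN_VALUE → return 32.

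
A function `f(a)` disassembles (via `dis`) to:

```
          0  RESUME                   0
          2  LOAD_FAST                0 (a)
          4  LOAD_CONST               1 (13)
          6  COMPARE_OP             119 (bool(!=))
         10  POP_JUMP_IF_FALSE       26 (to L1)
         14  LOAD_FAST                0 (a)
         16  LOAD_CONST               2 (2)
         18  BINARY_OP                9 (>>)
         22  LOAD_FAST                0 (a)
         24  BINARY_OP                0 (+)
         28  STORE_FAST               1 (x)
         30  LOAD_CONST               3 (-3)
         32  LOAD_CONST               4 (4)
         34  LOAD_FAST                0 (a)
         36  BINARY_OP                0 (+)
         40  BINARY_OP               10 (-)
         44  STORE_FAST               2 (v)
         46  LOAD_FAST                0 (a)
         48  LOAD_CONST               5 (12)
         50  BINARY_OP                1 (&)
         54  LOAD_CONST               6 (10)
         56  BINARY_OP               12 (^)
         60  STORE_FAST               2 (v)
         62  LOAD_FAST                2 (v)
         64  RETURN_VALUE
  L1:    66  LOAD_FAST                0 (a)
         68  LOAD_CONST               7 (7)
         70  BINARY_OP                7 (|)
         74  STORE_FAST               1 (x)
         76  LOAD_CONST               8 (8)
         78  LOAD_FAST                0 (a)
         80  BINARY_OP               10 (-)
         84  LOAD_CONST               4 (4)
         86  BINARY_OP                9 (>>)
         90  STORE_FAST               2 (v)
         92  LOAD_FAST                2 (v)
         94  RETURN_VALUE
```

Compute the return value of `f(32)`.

LOAD_FAST a → push 32. Stack: [32]
LOAD_CONST → push 13. Stack: [32, 13]
COMPARE_OP bool(!=) → 32 vs 13 = True. Stack: [True]
POP_JUMP_IF_FALSE → pop True; no jump. Stack: []
LOAD_FAST a → push 32. Stack: [32]
LOAD_CONST → push 2. Stack: [32, 2]
BINARY_OP >> → 32 >> 2 = 8. Stack: [8]
LOAD_FAST a → push 32. Stack: [8, 32]
BINARY_OP + → 8 + 32 = 40. Stack: [40]
STORE_FAST x → x=40. Stack: []
LOAD_CONST → push -3. Stack: [-3]
LOAD_CONST → push 4. Stack: [-3, 4]
LOAD_FAST a → push 32. Stack: [-3, 4, 32]
BINARY_OP + → 4 + 32 = 36. Stack: [-3, 36]
BINARY_OP - → -3 - 36 = -39. Stack: [-39]
STORE_FAST v → v=-39. Stack: []
LOAD_FAST a → push 32. Stack: [32]
LOAD_CONST → push 12. Stack: [32, 12]
BINARY_OP & → 32 & 12 = 0. Stack: [0]
LOAD_CONST → push 10. Stack: [0, 10]
BINARY_OP ^ → 0 ^ 10 = 10. Stack: [10]
STORE_FAST v → v=10. Stack: []
LOAD_FAST v → push 10. Stack: [10]
RETURN_VALUE → return 10.

10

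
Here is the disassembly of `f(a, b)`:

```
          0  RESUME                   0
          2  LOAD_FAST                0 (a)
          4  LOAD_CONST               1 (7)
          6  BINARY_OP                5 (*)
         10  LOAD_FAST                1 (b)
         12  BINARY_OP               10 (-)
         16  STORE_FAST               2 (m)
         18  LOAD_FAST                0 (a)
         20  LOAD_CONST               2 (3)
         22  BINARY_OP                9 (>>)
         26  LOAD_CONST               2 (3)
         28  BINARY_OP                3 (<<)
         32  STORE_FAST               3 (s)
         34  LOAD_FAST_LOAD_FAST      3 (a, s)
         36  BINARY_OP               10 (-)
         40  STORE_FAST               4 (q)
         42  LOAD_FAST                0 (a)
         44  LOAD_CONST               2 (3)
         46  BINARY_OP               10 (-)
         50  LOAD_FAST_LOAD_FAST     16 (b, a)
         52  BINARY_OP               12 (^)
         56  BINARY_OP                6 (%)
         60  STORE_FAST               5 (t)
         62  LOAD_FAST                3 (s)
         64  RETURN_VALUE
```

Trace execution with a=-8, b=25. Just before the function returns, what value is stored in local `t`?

LOAD_FAST a → push -8. Stack: [-8]
LOAD_CONST → push 7. Stack: [-8, 7]
BINARY_OP * → -8 * 7 = -56. Stack: [-56]
LOAD_FAST b → push 25. Stack: [-56, 25]
BINARY_OP - → -56 - 25 = -81. Stack: [-81]
STORE_FAST m → m=-81. Stack: []
LOAD_FAST a → push -8. Stack: [-8]
LOAD_CONST → push 3. Stack: [-8, 3]
BINARY_OP >> → -8 >> 3 = -1. Stack: [-1]
LOAD_CONST → push 3. Stack: [-1, 3]
BINARY_OP << → -1 << 3 = -8. Stack: [-8]
STORE_FAST s → s=-8. Stack: []
LOAD_FAST_LOAD_FAST a,s → push -8,-8. Stack: [-8, -8]
BINARY_OP - → -8 - -8 = 0. Stack: [0]
STORE_FAST q → q=0. Stack: []
LOAD_FAST a → push -8. Stack: [-8]
LOAD_CONST → push 3. Stack: [-8, 3]
BINARY_OP - → -8 - 3 = -11. Stack: [-11]
LOAD_FAST_LOAD_FAST b,a → push 25,-8. Stack: [-11, 25, -8]
BINARY_OP ^ → 25 ^ -8 = -31. Stack: [-11, -31]
BINARY_OP % → -11 % -31 = -11. Stack: [-11]
STORE_FAST t → t=-11. Stack: []
LOAD_FAST s → push -8. Stack: [-8]
RETURN_VALUE → return -8.

-11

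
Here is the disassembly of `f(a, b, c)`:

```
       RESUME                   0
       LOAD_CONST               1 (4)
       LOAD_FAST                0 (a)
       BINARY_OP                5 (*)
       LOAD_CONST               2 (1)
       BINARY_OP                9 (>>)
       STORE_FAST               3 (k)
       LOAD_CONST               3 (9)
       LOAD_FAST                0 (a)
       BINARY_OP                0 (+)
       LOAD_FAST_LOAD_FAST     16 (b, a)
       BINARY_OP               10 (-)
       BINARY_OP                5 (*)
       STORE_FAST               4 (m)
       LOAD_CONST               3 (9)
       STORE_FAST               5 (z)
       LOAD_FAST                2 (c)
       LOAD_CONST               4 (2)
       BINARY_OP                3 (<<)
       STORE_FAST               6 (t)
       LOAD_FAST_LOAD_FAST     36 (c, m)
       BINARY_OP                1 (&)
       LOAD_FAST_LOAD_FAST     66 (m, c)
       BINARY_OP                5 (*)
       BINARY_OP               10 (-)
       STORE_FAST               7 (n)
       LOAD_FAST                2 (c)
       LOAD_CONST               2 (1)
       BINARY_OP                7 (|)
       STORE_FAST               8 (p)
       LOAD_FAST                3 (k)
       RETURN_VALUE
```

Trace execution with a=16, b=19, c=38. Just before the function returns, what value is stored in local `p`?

39

LOAD_CONST → push 4. Stack: [4]
LOAD_FAST a → push 16. Stack: [4, 16]
BINARY_OP * → 4 * 16 = 64. Stack: [64]
LOAD_CONST → push 1. Stack: [64, 1]
BINARY_OP >> → 64 >> 1 = 32. Stack: [32]
STORE_FAST k → k=32. Stack: []
LOAD_CONST → push 9. Stack: [9]
LOAD_FAST a → push 16. Stack: [9, 16]
BINARY_OP + → 9 + 16 = 25. Stack: [25]
LOAD_FAST_LOAD_FAST b,a → push 19,16. Stack: [25, 19, 16]
BINARY_OP - → 19 - 16 = 3. Stack: [25, 3]
BINARY_OP * → 25 * 3 = 75. Stack: [75]
STORE_FAST m → m=75. Stack: []
LOAD_CONST → push 9. Stack: [9]
STORE_FAST z → z=9. Stack: []
LOAD_FAST c → push 38. Stack: [38]
LOAD_CONST → push 2. Stack: [38, 2]
BINARY_OP << → 38 << 2 = 152. Stack: [152]
STORE_FAST t → t=152. Stack: []
LOAD_FAST_LOAD_FAST c,m → push 38,75. Stack: [38, 75]
BINARY_OP & → 38 & 75 = 2. Stack: [2]
LOAD_FAST_LOAD_FAST m,c → push 75,38. Stack: [2, 75, 38]
BINARY_OP * → 75 * 38 = 2850. Stack: [2, 2850]
BINARY_OP - → 2 - 2850 = -2848. Stack: [-2848]
STORE_FAST n → n=-2848. Stack: []
LOAD_FAST c → push 38. Stack: [38]
LOAD_CONST → push 1. Stack: [38, 1]
BINARY_OP | → 38 | 1 = 39. Stack: [39]
STORE_FAST p → p=39. Stack: []
LOAD_FAST k → push 32. Stack: [32]
RETURN_VALUE → return 32.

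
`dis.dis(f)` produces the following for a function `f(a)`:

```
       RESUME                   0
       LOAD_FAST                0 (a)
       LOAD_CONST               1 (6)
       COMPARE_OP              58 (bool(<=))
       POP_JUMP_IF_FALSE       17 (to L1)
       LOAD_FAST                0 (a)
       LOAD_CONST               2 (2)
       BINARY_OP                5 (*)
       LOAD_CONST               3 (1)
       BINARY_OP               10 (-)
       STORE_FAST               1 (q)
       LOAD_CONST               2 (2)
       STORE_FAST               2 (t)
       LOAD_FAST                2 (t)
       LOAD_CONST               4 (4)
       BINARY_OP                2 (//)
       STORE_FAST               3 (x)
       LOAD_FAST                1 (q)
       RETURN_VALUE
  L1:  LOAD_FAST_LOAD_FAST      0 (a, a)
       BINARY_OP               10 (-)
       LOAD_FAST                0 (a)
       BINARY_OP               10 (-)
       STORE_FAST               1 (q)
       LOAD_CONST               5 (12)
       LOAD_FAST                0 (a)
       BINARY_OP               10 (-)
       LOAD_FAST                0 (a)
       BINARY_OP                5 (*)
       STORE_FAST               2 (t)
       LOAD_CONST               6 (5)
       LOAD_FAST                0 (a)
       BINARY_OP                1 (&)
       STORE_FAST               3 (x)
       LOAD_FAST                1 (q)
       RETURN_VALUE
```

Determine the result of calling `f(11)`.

-11

LOAD_FAST a → push 11. Stack: [11]
LOAD_CONST → push 6. Stack: [11, 6]
COMPARE_OP bool(<=) → 11 vs 6 = False. Stack: [False]
POP_JUMP_IF_FALSE → pop False; jump. Stack: []
LOAD_FAST_LOAD_FAST a,a → push 11,11. Stack: [11, 11]
BINARY_OP - → 11 - 11 = 0. Stack: [0]
LOAD_FAST a → push 11. Stack: [0, 11]
BINARY_OP - → 0 - 11 = -11. Stack: [-11]
STORE_FAST q → q=-11. Stack: []
LOAD_CONST → push 12. Stack: [12]
LOAD_FAST a → push 11. Stack: [12, 11]
BINARY_OP - → 12 - 11 = 1. Stack: [1]
LOAD_FAST a → push 11. Stack: [1, 11]
BINARY_OP * → 1 * 11 = 11. Stack: [11]
STORE_FAST t → t=11. Stack: []
LOAD_CONST → push 5. Stack: [5]
LOAD_FAST a → push 11. Stack: [5, 11]
BINARY_OP & → 5 & 11 = 1. Stack: [1]
STORE_FAST x → x=1. Stack: []
LOAD_FAST q → push -11. Stack: [-11]
RETURN_VALUE → return -11.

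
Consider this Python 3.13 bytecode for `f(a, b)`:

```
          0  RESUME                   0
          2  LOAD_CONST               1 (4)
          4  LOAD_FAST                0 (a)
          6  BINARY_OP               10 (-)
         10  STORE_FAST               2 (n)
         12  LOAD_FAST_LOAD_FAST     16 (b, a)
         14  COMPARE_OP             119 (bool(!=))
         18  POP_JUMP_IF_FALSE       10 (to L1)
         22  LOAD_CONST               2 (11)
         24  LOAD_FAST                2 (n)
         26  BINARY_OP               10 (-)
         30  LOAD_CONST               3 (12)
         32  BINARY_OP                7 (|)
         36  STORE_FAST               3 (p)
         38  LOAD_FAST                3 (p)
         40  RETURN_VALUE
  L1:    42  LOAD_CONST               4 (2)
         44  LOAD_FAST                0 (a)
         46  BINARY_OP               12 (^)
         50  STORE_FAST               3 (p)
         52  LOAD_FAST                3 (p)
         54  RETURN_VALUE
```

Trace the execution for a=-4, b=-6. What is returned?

LOAD_CONST → push 4. Stack: [4]
LOAD_FAST a → push -4. Stack: [4, -4]
BINARY_OP - → 4 - -4 = 8. Stack: [8]
STORE_FAST n → n=8. Stack: []
LOAD_FAST_LOAD_FAST b,a → push -6,-4. Stack: [-6, -4]
COMPARE_OP bool(!=) → -6 vs -4 = True. Stack: [True]
POP_JUMP_IF_FALSE → pop True; no jump. Stack: []
LOAD_CONST → push 11. Stack: [11]
LOAD_FAST n → push 8. Stack: [11, 8]
BINARY_OP - → 11 - 8 = 3. Stack: [3]
LOAD_CONST → push 12. Stack: [3, 12]
BINARY_OP | → 3 | 12 = 15. Stack: [15]
STORE_FAST p → p=15. Stack: []
LOAD_FAST p → push 15. Stack: [15]
RETURN_VALUE → return 15.

15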